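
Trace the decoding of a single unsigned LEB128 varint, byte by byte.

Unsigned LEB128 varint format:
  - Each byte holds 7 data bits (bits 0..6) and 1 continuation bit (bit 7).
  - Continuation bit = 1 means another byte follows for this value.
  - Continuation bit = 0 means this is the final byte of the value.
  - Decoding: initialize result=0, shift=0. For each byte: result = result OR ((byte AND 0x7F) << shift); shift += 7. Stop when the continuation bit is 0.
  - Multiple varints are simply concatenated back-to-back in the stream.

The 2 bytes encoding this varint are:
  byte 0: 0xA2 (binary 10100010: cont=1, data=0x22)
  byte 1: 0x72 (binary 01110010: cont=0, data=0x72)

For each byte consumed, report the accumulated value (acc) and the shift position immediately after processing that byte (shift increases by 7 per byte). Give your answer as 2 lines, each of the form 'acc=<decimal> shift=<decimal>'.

Answer: acc=34 shift=7
acc=14626 shift=14

Derivation:
byte 0=0xA2: payload=0x22=34, contrib = 34<<0 = 34; acc -> 34, shift -> 7
byte 1=0x72: payload=0x72=114, contrib = 114<<7 = 14592; acc -> 14626, shift -> 14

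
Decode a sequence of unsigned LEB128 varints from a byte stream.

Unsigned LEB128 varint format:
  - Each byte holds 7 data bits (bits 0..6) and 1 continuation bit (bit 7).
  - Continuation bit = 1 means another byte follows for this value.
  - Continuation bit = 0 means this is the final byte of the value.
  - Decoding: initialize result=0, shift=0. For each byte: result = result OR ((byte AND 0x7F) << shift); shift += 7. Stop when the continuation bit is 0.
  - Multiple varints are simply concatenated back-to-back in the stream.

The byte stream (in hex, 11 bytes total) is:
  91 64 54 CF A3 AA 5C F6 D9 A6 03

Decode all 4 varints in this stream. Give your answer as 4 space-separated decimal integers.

Answer: 12817 84 193630671 6925558

Derivation:
  byte[0]=0x91 cont=1 payload=0x11=17: acc |= 17<<0 -> acc=17 shift=7
  byte[1]=0x64 cont=0 payload=0x64=100: acc |= 100<<7 -> acc=12817 shift=14 [end]
Varint 1: bytes[0:2] = 91 64 -> value 12817 (2 byte(s))
  byte[2]=0x54 cont=0 payload=0x54=84: acc |= 84<<0 -> acc=84 shift=7 [end]
Varint 2: bytes[2:3] = 54 -> value 84 (1 byte(s))
  byte[3]=0xCF cont=1 payload=0x4F=79: acc |= 79<<0 -> acc=79 shift=7
  byte[4]=0xA3 cont=1 payload=0x23=35: acc |= 35<<7 -> acc=4559 shift=14
  byte[5]=0xAA cont=1 payload=0x2A=42: acc |= 42<<14 -> acc=692687 shift=21
  byte[6]=0x5C cont=0 payload=0x5C=92: acc |= 92<<21 -> acc=193630671 shift=28 [end]
Varint 3: bytes[3:7] = CF A3 AA 5C -> value 193630671 (4 byte(s))
  byte[7]=0xF6 cont=1 payload=0x76=118: acc |= 118<<0 -> acc=118 shift=7
  byte[8]=0xD9 cont=1 payload=0x59=89: acc |= 89<<7 -> acc=11510 shift=14
  byte[9]=0xA6 cont=1 payload=0x26=38: acc |= 38<<14 -> acc=634102 shift=21
  byte[10]=0x03 cont=0 payload=0x03=3: acc |= 3<<21 -> acc=6925558 shift=28 [end]
Varint 4: bytes[7:11] = F6 D9 A6 03 -> value 6925558 (4 byte(s))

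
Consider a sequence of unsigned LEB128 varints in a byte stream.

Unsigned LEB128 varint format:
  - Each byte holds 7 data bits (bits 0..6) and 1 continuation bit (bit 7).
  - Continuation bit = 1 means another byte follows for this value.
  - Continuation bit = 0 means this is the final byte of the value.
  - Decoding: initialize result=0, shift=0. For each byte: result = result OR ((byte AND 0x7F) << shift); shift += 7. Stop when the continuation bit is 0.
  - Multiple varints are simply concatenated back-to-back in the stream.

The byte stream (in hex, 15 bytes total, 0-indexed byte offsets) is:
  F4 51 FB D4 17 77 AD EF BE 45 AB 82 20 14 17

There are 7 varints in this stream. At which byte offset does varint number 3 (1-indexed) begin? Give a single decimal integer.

  byte[0]=0xF4 cont=1 payload=0x74=116: acc |= 116<<0 -> acc=116 shift=7
  byte[1]=0x51 cont=0 payload=0x51=81: acc |= 81<<7 -> acc=10484 shift=14 [end]
Varint 1: bytes[0:2] = F4 51 -> value 10484 (2 byte(s))
  byte[2]=0xFB cont=1 payload=0x7B=123: acc |= 123<<0 -> acc=123 shift=7
  byte[3]=0xD4 cont=1 payload=0x54=84: acc |= 84<<7 -> acc=10875 shift=14
  byte[4]=0x17 cont=0 payload=0x17=23: acc |= 23<<14 -> acc=387707 shift=21 [end]
Varint 2: bytes[2:5] = FB D4 17 -> value 387707 (3 byte(s))
  byte[5]=0x77 cont=0 payload=0x77=119: acc |= 119<<0 -> acc=119 shift=7 [end]
Varint 3: bytes[5:6] = 77 -> value 119 (1 byte(s))
  byte[6]=0xAD cont=1 payload=0x2D=45: acc |= 45<<0 -> acc=45 shift=7
  byte[7]=0xEF cont=1 payload=0x6F=111: acc |= 111<<7 -> acc=14253 shift=14
  byte[8]=0xBE cont=1 payload=0x3E=62: acc |= 62<<14 -> acc=1030061 shift=21
  byte[9]=0x45 cont=0 payload=0x45=69: acc |= 69<<21 -> acc=145733549 shift=28 [end]
Varint 4: bytes[6:10] = AD EF BE 45 -> value 145733549 (4 byte(s))
  byte[10]=0xAB cont=1 payload=0x2B=43: acc |= 43<<0 -> acc=43 shift=7
  byte[11]=0x82 cont=1 payload=0x02=2: acc |= 2<<7 -> acc=299 shift=14
  byte[12]=0x20 cont=0 payload=0x20=32: acc |= 32<<14 -> acc=524587 shift=21 [end]
Varint 5: bytes[10:13] = AB 82 20 -> value 524587 (3 byte(s))
  byte[13]=0x14 cont=0 payload=0x14=20: acc |= 20<<0 -> acc=20 shift=7 [end]
Varint 6: bytes[13:14] = 14 -> value 20 (1 byte(s))
  byte[14]=0x17 cont=0 payload=0x17=23: acc |= 23<<0 -> acc=23 shift=7 [end]
Varint 7: bytes[14:15] = 17 -> value 23 (1 byte(s))

Answer: 5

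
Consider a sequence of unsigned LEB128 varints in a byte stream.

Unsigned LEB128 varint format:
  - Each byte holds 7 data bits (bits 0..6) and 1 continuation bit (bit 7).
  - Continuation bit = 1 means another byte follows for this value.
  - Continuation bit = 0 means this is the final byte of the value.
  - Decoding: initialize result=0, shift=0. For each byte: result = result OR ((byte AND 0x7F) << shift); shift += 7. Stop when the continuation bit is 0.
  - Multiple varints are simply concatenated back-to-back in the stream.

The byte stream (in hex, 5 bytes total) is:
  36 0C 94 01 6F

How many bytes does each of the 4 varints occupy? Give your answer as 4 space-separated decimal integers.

Answer: 1 1 2 1

Derivation:
  byte[0]=0x36 cont=0 payload=0x36=54: acc |= 54<<0 -> acc=54 shift=7 [end]
Varint 1: bytes[0:1] = 36 -> value 54 (1 byte(s))
  byte[1]=0x0C cont=0 payload=0x0C=12: acc |= 12<<0 -> acc=12 shift=7 [end]
Varint 2: bytes[1:2] = 0C -> value 12 (1 byte(s))
  byte[2]=0x94 cont=1 payload=0x14=20: acc |= 20<<0 -> acc=20 shift=7
  byte[3]=0x01 cont=0 payload=0x01=1: acc |= 1<<7 -> acc=148 shift=14 [end]
Varint 3: bytes[2:4] = 94 01 -> value 148 (2 byte(s))
  byte[4]=0x6F cont=0 payload=0x6F=111: acc |= 111<<0 -> acc=111 shift=7 [end]
Varint 4: bytes[4:5] = 6F -> value 111 (1 byte(s))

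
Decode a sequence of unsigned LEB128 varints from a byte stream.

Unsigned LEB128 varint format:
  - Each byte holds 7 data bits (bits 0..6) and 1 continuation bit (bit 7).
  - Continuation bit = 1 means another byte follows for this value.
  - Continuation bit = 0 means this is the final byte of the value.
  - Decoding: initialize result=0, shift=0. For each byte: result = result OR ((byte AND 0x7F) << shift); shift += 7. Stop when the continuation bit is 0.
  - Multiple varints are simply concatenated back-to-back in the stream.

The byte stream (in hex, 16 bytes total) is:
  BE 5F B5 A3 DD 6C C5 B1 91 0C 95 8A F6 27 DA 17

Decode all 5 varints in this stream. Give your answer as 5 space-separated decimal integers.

  byte[0]=0xBE cont=1 payload=0x3E=62: acc |= 62<<0 -> acc=62 shift=7
  byte[1]=0x5F cont=0 payload=0x5F=95: acc |= 95<<7 -> acc=12222 shift=14 [end]
Varint 1: bytes[0:2] = BE 5F -> value 12222 (2 byte(s))
  byte[2]=0xB5 cont=1 payload=0x35=53: acc |= 53<<0 -> acc=53 shift=7
  byte[3]=0xA3 cont=1 payload=0x23=35: acc |= 35<<7 -> acc=4533 shift=14
  byte[4]=0xDD cont=1 payload=0x5D=93: acc |= 93<<14 -> acc=1528245 shift=21
  byte[5]=0x6C cont=0 payload=0x6C=108: acc |= 108<<21 -> acc=228020661 shift=28 [end]
Varint 2: bytes[2:6] = B5 A3 DD 6C -> value 228020661 (4 byte(s))
  byte[6]=0xC5 cont=1 payload=0x45=69: acc |= 69<<0 -> acc=69 shift=7
  byte[7]=0xB1 cont=1 payload=0x31=49: acc |= 49<<7 -> acc=6341 shift=14
  byte[8]=0x91 cont=1 payload=0x11=17: acc |= 17<<14 -> acc=284869 shift=21
  byte[9]=0x0C cont=0 payload=0x0C=12: acc |= 12<<21 -> acc=25450693 shift=28 [end]
Varint 3: bytes[6:10] = C5 B1 91 0C -> value 25450693 (4 byte(s))
  byte[10]=0x95 cont=1 payload=0x15=21: acc |= 21<<0 -> acc=21 shift=7
  byte[11]=0x8A cont=1 payload=0x0A=10: acc |= 10<<7 -> acc=1301 shift=14
  byte[12]=0xF6 cont=1 payload=0x76=118: acc |= 118<<14 -> acc=1934613 shift=21
  byte[13]=0x27 cont=0 payload=0x27=39: acc |= 39<<21 -> acc=83723541 shift=28 [end]
Varint 4: bytes[10:14] = 95 8A F6 27 -> value 83723541 (4 byte(s))
  byte[14]=0xDA cont=1 payload=0x5A=90: acc |= 90<<0 -> acc=90 shift=7
  byte[15]=0x17 cont=0 payload=0x17=23: acc |= 23<<7 -> acc=3034 shift=14 [end]
Varint 5: bytes[14:16] = DA 17 -> value 3034 (2 byte(s))

Answer: 12222 228020661 25450693 83723541 3034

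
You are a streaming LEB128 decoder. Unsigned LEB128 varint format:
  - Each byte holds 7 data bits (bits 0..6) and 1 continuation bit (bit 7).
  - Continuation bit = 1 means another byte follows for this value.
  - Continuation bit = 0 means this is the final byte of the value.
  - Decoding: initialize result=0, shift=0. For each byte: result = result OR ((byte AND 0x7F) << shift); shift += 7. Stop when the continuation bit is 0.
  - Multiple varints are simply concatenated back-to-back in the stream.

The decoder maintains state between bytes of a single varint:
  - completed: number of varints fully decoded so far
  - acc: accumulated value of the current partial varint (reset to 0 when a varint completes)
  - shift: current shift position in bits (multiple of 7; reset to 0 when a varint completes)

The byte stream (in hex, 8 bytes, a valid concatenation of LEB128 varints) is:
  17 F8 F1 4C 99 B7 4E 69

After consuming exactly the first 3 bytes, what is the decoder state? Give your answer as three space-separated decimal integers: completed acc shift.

byte[0]=0x17 cont=0 payload=0x17: varint #1 complete (value=23); reset -> completed=1 acc=0 shift=0
byte[1]=0xF8 cont=1 payload=0x78: acc |= 120<<0 -> completed=1 acc=120 shift=7
byte[2]=0xF1 cont=1 payload=0x71: acc |= 113<<7 -> completed=1 acc=14584 shift=14

Answer: 1 14584 14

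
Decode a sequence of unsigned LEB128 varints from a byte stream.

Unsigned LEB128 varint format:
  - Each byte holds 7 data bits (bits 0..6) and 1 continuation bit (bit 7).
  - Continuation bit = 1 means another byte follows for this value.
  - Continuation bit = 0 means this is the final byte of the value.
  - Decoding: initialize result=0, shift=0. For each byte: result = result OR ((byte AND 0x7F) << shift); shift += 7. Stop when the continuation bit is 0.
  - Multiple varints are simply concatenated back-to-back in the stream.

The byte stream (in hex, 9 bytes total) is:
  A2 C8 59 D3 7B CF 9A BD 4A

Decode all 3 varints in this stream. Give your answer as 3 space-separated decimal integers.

Answer: 1467426 15827 156192079

Derivation:
  byte[0]=0xA2 cont=1 payload=0x22=34: acc |= 34<<0 -> acc=34 shift=7
  byte[1]=0xC8 cont=1 payload=0x48=72: acc |= 72<<7 -> acc=9250 shift=14
  byte[2]=0x59 cont=0 payload=0x59=89: acc |= 89<<14 -> acc=1467426 shift=21 [end]
Varint 1: bytes[0:3] = A2 C8 59 -> value 1467426 (3 byte(s))
  byte[3]=0xD3 cont=1 payload=0x53=83: acc |= 83<<0 -> acc=83 shift=7
  byte[4]=0x7B cont=0 payload=0x7B=123: acc |= 123<<7 -> acc=15827 shift=14 [end]
Varint 2: bytes[3:5] = D3 7B -> value 15827 (2 byte(s))
  byte[5]=0xCF cont=1 payload=0x4F=79: acc |= 79<<0 -> acc=79 shift=7
  byte[6]=0x9A cont=1 payload=0x1A=26: acc |= 26<<7 -> acc=3407 shift=14
  byte[7]=0xBD cont=1 payload=0x3D=61: acc |= 61<<14 -> acc=1002831 shift=21
  byte[8]=0x4A cont=0 payload=0x4A=74: acc |= 74<<21 -> acc=156192079 shift=28 [end]
Varint 3: bytes[5:9] = CF 9A BD 4A -> value 156192079 (4 byte(s))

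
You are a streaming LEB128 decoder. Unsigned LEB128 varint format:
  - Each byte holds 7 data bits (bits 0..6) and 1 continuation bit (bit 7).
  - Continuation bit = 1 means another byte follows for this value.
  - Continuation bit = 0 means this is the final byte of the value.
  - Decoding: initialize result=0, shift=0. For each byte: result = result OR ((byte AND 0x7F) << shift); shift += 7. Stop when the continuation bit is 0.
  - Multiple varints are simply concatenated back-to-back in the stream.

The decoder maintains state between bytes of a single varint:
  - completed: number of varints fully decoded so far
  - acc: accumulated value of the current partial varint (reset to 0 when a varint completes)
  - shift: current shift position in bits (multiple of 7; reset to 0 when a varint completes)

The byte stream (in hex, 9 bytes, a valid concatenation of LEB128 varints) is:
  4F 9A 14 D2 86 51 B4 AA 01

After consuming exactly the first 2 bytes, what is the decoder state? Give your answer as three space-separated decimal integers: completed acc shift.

byte[0]=0x4F cont=0 payload=0x4F: varint #1 complete (value=79); reset -> completed=1 acc=0 shift=0
byte[1]=0x9A cont=1 payload=0x1A: acc |= 26<<0 -> completed=1 acc=26 shift=7

Answer: 1 26 7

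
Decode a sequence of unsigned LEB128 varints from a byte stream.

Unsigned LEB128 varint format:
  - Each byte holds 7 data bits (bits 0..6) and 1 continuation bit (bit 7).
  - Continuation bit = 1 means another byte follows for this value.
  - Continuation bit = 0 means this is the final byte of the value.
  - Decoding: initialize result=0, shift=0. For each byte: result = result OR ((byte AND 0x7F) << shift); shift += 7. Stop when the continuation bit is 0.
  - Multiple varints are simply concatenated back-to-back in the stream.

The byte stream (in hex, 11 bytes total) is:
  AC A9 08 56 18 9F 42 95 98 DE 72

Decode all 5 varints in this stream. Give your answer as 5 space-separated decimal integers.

Answer: 136364 86 24 8479 240618517

Derivation:
  byte[0]=0xAC cont=1 payload=0x2C=44: acc |= 44<<0 -> acc=44 shift=7
  byte[1]=0xA9 cont=1 payload=0x29=41: acc |= 41<<7 -> acc=5292 shift=14
  byte[2]=0x08 cont=0 payload=0x08=8: acc |= 8<<14 -> acc=136364 shift=21 [end]
Varint 1: bytes[0:3] = AC A9 08 -> value 136364 (3 byte(s))
  byte[3]=0x56 cont=0 payload=0x56=86: acc |= 86<<0 -> acc=86 shift=7 [end]
Varint 2: bytes[3:4] = 56 -> value 86 (1 byte(s))
  byte[4]=0x18 cont=0 payload=0x18=24: acc |= 24<<0 -> acc=24 shift=7 [end]
Varint 3: bytes[4:5] = 18 -> value 24 (1 byte(s))
  byte[5]=0x9F cont=1 payload=0x1F=31: acc |= 31<<0 -> acc=31 shift=7
  byte[6]=0x42 cont=0 payload=0x42=66: acc |= 66<<7 -> acc=8479 shift=14 [end]
Varint 4: bytes[5:7] = 9F 42 -> value 8479 (2 byte(s))
  byte[7]=0x95 cont=1 payload=0x15=21: acc |= 21<<0 -> acc=21 shift=7
  byte[8]=0x98 cont=1 payload=0x18=24: acc |= 24<<7 -> acc=3093 shift=14
  byte[9]=0xDE cont=1 payload=0x5E=94: acc |= 94<<14 -> acc=1543189 shift=21
  byte[10]=0x72 cont=0 payload=0x72=114: acc |= 114<<21 -> acc=240618517 shift=28 [end]
Varint 5: bytes[7:11] = 95 98 DE 72 -> value 240618517 (4 byte(s))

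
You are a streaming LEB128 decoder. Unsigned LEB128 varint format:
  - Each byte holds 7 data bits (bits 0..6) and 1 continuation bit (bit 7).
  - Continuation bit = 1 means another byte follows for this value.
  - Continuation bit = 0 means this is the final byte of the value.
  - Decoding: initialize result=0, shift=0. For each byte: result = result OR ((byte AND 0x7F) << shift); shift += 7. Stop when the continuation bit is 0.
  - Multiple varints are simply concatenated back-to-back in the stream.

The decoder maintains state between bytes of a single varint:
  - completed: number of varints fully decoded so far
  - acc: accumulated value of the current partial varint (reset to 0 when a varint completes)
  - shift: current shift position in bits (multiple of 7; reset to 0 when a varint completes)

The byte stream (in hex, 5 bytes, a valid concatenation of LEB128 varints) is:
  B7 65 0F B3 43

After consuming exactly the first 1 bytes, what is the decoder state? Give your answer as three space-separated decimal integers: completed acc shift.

byte[0]=0xB7 cont=1 payload=0x37: acc |= 55<<0 -> completed=0 acc=55 shift=7

Answer: 0 55 7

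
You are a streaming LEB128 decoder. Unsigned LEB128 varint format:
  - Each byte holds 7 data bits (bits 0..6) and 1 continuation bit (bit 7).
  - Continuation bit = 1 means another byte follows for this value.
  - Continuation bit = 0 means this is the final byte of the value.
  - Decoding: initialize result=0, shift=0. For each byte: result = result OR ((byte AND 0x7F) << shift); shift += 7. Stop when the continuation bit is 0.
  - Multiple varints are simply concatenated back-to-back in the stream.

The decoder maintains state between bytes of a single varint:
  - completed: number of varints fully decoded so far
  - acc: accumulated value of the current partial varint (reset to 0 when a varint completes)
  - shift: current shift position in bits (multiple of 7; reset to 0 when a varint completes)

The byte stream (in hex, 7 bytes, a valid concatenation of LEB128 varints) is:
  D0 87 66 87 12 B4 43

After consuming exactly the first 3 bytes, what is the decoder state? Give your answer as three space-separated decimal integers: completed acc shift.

Answer: 1 0 0

Derivation:
byte[0]=0xD0 cont=1 payload=0x50: acc |= 80<<0 -> completed=0 acc=80 shift=7
byte[1]=0x87 cont=1 payload=0x07: acc |= 7<<7 -> completed=0 acc=976 shift=14
byte[2]=0x66 cont=0 payload=0x66: varint #1 complete (value=1672144); reset -> completed=1 acc=0 shift=0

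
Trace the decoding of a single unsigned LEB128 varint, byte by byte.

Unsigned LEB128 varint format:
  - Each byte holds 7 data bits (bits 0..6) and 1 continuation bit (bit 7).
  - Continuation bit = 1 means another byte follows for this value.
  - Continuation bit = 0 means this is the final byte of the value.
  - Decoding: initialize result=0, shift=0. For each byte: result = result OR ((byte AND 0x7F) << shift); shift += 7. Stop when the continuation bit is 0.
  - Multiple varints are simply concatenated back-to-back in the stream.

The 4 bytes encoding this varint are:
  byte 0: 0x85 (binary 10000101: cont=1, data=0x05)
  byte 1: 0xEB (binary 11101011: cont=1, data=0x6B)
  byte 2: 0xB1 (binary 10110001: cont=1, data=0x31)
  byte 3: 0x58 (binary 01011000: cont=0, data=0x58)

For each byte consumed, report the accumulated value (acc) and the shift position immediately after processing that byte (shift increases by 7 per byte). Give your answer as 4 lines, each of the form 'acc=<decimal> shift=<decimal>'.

Answer: acc=5 shift=7
acc=13701 shift=14
acc=816517 shift=21
acc=185365893 shift=28

Derivation:
byte 0=0x85: payload=0x05=5, contrib = 5<<0 = 5; acc -> 5, shift -> 7
byte 1=0xEB: payload=0x6B=107, contrib = 107<<7 = 13696; acc -> 13701, shift -> 14
byte 2=0xB1: payload=0x31=49, contrib = 49<<14 = 802816; acc -> 816517, shift -> 21
byte 3=0x58: payload=0x58=88, contrib = 88<<21 = 184549376; acc -> 185365893, shift -> 28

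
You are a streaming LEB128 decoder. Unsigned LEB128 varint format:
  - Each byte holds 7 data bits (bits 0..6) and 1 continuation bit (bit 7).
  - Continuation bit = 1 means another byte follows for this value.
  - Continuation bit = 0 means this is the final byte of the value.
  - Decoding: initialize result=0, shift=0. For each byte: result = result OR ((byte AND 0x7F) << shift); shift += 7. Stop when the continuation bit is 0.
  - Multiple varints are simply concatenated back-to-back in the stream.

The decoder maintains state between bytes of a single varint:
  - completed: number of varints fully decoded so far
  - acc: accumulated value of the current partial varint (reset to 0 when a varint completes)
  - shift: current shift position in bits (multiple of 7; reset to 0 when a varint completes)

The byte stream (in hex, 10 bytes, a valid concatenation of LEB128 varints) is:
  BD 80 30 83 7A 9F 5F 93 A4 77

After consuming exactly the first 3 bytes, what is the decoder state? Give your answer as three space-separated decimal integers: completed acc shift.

byte[0]=0xBD cont=1 payload=0x3D: acc |= 61<<0 -> completed=0 acc=61 shift=7
byte[1]=0x80 cont=1 payload=0x00: acc |= 0<<7 -> completed=0 acc=61 shift=14
byte[2]=0x30 cont=0 payload=0x30: varint #1 complete (value=786493); reset -> completed=1 acc=0 shift=0

Answer: 1 0 0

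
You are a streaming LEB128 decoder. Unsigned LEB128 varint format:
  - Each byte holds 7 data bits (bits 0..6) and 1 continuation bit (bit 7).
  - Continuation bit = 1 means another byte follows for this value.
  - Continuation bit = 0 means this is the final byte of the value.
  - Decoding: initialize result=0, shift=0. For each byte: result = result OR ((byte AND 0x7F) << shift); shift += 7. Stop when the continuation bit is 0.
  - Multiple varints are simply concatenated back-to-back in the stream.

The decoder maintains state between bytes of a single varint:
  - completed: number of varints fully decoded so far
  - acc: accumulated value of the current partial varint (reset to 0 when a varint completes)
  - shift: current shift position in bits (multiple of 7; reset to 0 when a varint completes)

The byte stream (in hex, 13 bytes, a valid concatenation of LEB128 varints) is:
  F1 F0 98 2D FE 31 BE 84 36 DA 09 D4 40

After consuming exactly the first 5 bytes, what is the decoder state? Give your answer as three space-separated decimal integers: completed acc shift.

Answer: 1 126 7

Derivation:
byte[0]=0xF1 cont=1 payload=0x71: acc |= 113<<0 -> completed=0 acc=113 shift=7
byte[1]=0xF0 cont=1 payload=0x70: acc |= 112<<7 -> completed=0 acc=14449 shift=14
byte[2]=0x98 cont=1 payload=0x18: acc |= 24<<14 -> completed=0 acc=407665 shift=21
byte[3]=0x2D cont=0 payload=0x2D: varint #1 complete (value=94779505); reset -> completed=1 acc=0 shift=0
byte[4]=0xFE cont=1 payload=0x7E: acc |= 126<<0 -> completed=1 acc=126 shift=7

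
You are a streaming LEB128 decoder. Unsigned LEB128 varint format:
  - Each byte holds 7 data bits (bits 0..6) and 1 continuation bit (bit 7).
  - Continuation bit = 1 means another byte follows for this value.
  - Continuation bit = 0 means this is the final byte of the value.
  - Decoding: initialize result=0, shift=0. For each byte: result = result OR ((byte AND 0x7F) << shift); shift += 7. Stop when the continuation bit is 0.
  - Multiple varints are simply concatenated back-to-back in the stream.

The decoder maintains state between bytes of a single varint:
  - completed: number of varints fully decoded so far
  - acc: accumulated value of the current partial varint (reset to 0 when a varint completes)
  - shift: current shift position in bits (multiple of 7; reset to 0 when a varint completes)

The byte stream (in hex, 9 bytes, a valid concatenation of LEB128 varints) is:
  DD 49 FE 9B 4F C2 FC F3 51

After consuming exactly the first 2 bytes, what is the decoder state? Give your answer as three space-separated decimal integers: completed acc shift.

byte[0]=0xDD cont=1 payload=0x5D: acc |= 93<<0 -> completed=0 acc=93 shift=7
byte[1]=0x49 cont=0 payload=0x49: varint #1 complete (value=9437); reset -> completed=1 acc=0 shift=0

Answer: 1 0 0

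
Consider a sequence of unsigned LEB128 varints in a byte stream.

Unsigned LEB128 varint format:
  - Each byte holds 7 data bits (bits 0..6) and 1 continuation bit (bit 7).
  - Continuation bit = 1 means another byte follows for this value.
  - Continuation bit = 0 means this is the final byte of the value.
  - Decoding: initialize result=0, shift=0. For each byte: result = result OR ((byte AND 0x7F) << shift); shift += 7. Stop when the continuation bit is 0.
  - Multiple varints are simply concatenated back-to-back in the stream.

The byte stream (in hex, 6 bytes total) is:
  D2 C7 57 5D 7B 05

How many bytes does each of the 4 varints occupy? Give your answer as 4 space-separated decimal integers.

Answer: 3 1 1 1

Derivation:
  byte[0]=0xD2 cont=1 payload=0x52=82: acc |= 82<<0 -> acc=82 shift=7
  byte[1]=0xC7 cont=1 payload=0x47=71: acc |= 71<<7 -> acc=9170 shift=14
  byte[2]=0x57 cont=0 payload=0x57=87: acc |= 87<<14 -> acc=1434578 shift=21 [end]
Varint 1: bytes[0:3] = D2 C7 57 -> value 1434578 (3 byte(s))
  byte[3]=0x5D cont=0 payload=0x5D=93: acc |= 93<<0 -> acc=93 shift=7 [end]
Varint 2: bytes[3:4] = 5D -> value 93 (1 byte(s))
  byte[4]=0x7B cont=0 payload=0x7B=123: acc |= 123<<0 -> acc=123 shift=7 [end]
Varint 3: bytes[4:5] = 7B -> value 123 (1 byte(s))
  byte[5]=0x05 cont=0 payload=0x05=5: acc |= 5<<0 -> acc=5 shift=7 [end]
Varint 4: bytes[5:6] = 05 -> value 5 (1 byte(s))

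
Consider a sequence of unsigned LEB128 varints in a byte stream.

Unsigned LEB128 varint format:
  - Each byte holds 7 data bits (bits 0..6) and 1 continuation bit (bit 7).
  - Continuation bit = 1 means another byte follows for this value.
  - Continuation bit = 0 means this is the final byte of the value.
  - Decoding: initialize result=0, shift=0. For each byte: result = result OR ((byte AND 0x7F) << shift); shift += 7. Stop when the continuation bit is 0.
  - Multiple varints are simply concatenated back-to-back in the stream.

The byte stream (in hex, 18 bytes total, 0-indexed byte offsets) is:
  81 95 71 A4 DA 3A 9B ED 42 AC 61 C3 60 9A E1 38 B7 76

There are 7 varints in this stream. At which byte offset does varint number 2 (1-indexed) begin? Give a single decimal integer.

Answer: 3

Derivation:
  byte[0]=0x81 cont=1 payload=0x01=1: acc |= 1<<0 -> acc=1 shift=7
  byte[1]=0x95 cont=1 payload=0x15=21: acc |= 21<<7 -> acc=2689 shift=14
  byte[2]=0x71 cont=0 payload=0x71=113: acc |= 113<<14 -> acc=1854081 shift=21 [end]
Varint 1: bytes[0:3] = 81 95 71 -> value 1854081 (3 byte(s))
  byte[3]=0xA4 cont=1 payload=0x24=36: acc |= 36<<0 -> acc=36 shift=7
  byte[4]=0xDA cont=1 payload=0x5A=90: acc |= 90<<7 -> acc=11556 shift=14
  byte[5]=0x3A cont=0 payload=0x3A=58: acc |= 58<<14 -> acc=961828 shift=21 [end]
Varint 2: bytes[3:6] = A4 DA 3A -> value 961828 (3 byte(s))
  byte[6]=0x9B cont=1 payload=0x1B=27: acc |= 27<<0 -> acc=27 shift=7
  byte[7]=0xED cont=1 payload=0x6D=109: acc |= 109<<7 -> acc=13979 shift=14
  byte[8]=0x42 cont=0 payload=0x42=66: acc |= 66<<14 -> acc=1095323 shift=21 [end]
Varint 3: bytes[6:9] = 9B ED 42 -> value 1095323 (3 byte(s))
  byte[9]=0xAC cont=1 payload=0x2C=44: acc |= 44<<0 -> acc=44 shift=7
  byte[10]=0x61 cont=0 payload=0x61=97: acc |= 97<<7 -> acc=12460 shift=14 [end]
Varint 4: bytes[9:11] = AC 61 -> value 12460 (2 byte(s))
  byte[11]=0xC3 cont=1 payload=0x43=67: acc |= 67<<0 -> acc=67 shift=7
  byte[12]=0x60 cont=0 payload=0x60=96: acc |= 96<<7 -> acc=12355 shift=14 [end]
Varint 5: bytes[11:13] = C3 60 -> value 12355 (2 byte(s))
  byte[13]=0x9A cont=1 payload=0x1A=26: acc |= 26<<0 -> acc=26 shift=7
  byte[14]=0xE1 cont=1 payload=0x61=97: acc |= 97<<7 -> acc=12442 shift=14
  byte[15]=0x38 cont=0 payload=0x38=56: acc |= 56<<14 -> acc=929946 shift=21 [end]
Varint 6: bytes[13:16] = 9A E1 38 -> value 929946 (3 byte(s))
  byte[16]=0xB7 cont=1 payload=0x37=55: acc |= 55<<0 -> acc=55 shift=7
  byte[17]=0x76 cont=0 payload=0x76=118: acc |= 118<<7 -> acc=15159 shift=14 [end]
Varint 7: bytes[16:18] = B7 76 -> value 15159 (2 byte(s))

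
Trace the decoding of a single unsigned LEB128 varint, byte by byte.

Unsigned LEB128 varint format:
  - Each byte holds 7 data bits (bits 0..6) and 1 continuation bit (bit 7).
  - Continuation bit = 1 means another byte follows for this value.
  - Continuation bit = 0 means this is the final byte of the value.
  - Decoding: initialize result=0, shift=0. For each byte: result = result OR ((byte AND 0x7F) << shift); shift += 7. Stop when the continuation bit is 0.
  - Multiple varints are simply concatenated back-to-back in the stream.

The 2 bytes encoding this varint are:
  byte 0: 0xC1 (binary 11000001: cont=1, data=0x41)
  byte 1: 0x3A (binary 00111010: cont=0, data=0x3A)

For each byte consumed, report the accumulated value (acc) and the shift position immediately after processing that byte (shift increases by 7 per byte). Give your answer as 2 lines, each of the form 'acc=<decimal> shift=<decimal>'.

Answer: acc=65 shift=7
acc=7489 shift=14

Derivation:
byte 0=0xC1: payload=0x41=65, contrib = 65<<0 = 65; acc -> 65, shift -> 7
byte 1=0x3A: payload=0x3A=58, contrib = 58<<7 = 7424; acc -> 7489, shift -> 14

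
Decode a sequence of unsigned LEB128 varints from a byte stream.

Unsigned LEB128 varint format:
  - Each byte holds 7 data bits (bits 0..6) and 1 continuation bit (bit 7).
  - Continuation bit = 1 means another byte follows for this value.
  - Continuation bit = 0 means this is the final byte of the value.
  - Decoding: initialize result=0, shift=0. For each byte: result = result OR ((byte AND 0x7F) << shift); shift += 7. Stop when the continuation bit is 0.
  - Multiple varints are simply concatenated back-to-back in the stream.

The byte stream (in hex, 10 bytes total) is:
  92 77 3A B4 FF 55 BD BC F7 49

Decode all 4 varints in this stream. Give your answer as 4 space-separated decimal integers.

Answer: 15250 58 1408948 155049533

Derivation:
  byte[0]=0x92 cont=1 payload=0x12=18: acc |= 18<<0 -> acc=18 shift=7
  byte[1]=0x77 cont=0 payload=0x77=119: acc |= 119<<7 -> acc=15250 shift=14 [end]
Varint 1: bytes[0:2] = 92 77 -> value 15250 (2 byte(s))
  byte[2]=0x3A cont=0 payload=0x3A=58: acc |= 58<<0 -> acc=58 shift=7 [end]
Varint 2: bytes[2:3] = 3A -> value 58 (1 byte(s))
  byte[3]=0xB4 cont=1 payload=0x34=52: acc |= 52<<0 -> acc=52 shift=7
  byte[4]=0xFF cont=1 payload=0x7F=127: acc |= 127<<7 -> acc=16308 shift=14
  byte[5]=0x55 cont=0 payload=0x55=85: acc |= 85<<14 -> acc=1408948 shift=21 [end]
Varint 3: bytes[3:6] = B4 FF 55 -> value 1408948 (3 byte(s))
  byte[6]=0xBD cont=1 payload=0x3D=61: acc |= 61<<0 -> acc=61 shift=7
  byte[7]=0xBC cont=1 payload=0x3C=60: acc |= 60<<7 -> acc=7741 shift=14
  byte[8]=0xF7 cont=1 payload=0x77=119: acc |= 119<<14 -> acc=1957437 shift=21
  byte[9]=0x49 cont=0 payload=0x49=73: acc |= 73<<21 -> acc=155049533 shift=28 [end]
Varint 4: bytes[6:10] = BD BC F7 49 -> value 155049533 (4 byte(s))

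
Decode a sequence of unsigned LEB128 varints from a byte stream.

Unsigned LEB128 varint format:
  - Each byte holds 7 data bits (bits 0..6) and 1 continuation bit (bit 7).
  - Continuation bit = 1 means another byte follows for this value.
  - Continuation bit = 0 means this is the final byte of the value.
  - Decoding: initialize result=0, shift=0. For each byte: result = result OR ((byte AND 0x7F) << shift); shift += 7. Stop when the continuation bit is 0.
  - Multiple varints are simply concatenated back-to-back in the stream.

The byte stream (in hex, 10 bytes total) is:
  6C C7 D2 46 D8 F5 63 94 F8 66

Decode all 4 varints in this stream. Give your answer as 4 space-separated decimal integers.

  byte[0]=0x6C cont=0 payload=0x6C=108: acc |= 108<<0 -> acc=108 shift=7 [end]
Varint 1: bytes[0:1] = 6C -> value 108 (1 byte(s))
  byte[1]=0xC7 cont=1 payload=0x47=71: acc |= 71<<0 -> acc=71 shift=7
  byte[2]=0xD2 cont=1 payload=0x52=82: acc |= 82<<7 -> acc=10567 shift=14
  byte[3]=0x46 cont=0 payload=0x46=70: acc |= 70<<14 -> acc=1157447 shift=21 [end]
Varint 2: bytes[1:4] = C7 D2 46 -> value 1157447 (3 byte(s))
  byte[4]=0xD8 cont=1 payload=0x58=88: acc |= 88<<0 -> acc=88 shift=7
  byte[5]=0xF5 cont=1 payload=0x75=117: acc |= 117<<7 -> acc=15064 shift=14
  byte[6]=0x63 cont=0 payload=0x63=99: acc |= 99<<14 -> acc=1637080 shift=21 [end]
Varint 3: bytes[4:7] = D8 F5 63 -> value 1637080 (3 byte(s))
  byte[7]=0x94 cont=1 payload=0x14=20: acc |= 20<<0 -> acc=20 shift=7
  byte[8]=0xF8 cont=1 payload=0x78=120: acc |= 120<<7 -> acc=15380 shift=14
  byte[9]=0x66 cont=0 payload=0x66=102: acc |= 102<<14 -> acc=1686548 shift=21 [end]
Varint 4: bytes[7:10] = 94 F8 66 -> value 1686548 (3 byte(s))

Answer: 108 1157447 1637080 1686548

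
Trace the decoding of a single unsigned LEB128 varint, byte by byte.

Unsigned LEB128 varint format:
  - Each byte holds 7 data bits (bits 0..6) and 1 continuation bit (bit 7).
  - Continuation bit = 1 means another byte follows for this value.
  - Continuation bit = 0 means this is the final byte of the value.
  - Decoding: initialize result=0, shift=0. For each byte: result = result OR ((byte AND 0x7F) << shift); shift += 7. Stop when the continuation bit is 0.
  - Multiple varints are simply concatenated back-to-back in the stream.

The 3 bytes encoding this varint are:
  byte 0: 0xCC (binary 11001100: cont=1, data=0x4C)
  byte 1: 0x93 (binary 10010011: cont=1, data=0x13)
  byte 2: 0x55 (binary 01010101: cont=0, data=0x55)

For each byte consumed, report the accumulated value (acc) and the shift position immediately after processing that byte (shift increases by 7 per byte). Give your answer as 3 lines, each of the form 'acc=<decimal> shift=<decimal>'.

Answer: acc=76 shift=7
acc=2508 shift=14
acc=1395148 shift=21

Derivation:
byte 0=0xCC: payload=0x4C=76, contrib = 76<<0 = 76; acc -> 76, shift -> 7
byte 1=0x93: payload=0x13=19, contrib = 19<<7 = 2432; acc -> 2508, shift -> 14
byte 2=0x55: payload=0x55=85, contrib = 85<<14 = 1392640; acc -> 1395148, shift -> 21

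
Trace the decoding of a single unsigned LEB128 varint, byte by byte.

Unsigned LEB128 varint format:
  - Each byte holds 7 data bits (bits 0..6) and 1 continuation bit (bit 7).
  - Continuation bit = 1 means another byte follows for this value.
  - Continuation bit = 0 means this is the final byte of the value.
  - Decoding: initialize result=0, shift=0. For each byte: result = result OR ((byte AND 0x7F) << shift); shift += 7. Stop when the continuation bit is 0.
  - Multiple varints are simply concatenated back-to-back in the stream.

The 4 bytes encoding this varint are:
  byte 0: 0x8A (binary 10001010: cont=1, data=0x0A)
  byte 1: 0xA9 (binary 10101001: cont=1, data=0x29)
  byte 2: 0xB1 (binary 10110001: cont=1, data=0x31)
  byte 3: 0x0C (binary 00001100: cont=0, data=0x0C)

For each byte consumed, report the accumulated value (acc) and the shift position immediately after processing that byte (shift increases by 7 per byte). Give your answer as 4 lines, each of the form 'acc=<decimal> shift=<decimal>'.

Answer: acc=10 shift=7
acc=5258 shift=14
acc=808074 shift=21
acc=25973898 shift=28

Derivation:
byte 0=0x8A: payload=0x0A=10, contrib = 10<<0 = 10; acc -> 10, shift -> 7
byte 1=0xA9: payload=0x29=41, contrib = 41<<7 = 5248; acc -> 5258, shift -> 14
byte 2=0xB1: payload=0x31=49, contrib = 49<<14 = 802816; acc -> 808074, shift -> 21
byte 3=0x0C: payload=0x0C=12, contrib = 12<<21 = 25165824; acc -> 25973898, shift -> 28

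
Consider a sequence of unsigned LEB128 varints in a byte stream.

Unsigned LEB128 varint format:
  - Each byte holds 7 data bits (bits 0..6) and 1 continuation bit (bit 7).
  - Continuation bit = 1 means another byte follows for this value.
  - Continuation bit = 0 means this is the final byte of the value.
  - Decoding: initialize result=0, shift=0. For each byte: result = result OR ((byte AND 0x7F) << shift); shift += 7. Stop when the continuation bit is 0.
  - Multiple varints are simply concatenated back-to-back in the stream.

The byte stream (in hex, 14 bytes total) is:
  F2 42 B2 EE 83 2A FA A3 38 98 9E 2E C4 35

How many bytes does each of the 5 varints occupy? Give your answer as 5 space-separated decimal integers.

  byte[0]=0xF2 cont=1 payload=0x72=114: acc |= 114<<0 -> acc=114 shift=7
  byte[1]=0x42 cont=0 payload=0x42=66: acc |= 66<<7 -> acc=8562 shift=14 [end]
Varint 1: bytes[0:2] = F2 42 -> value 8562 (2 byte(s))
  byte[2]=0xB2 cont=1 payload=0x32=50: acc |= 50<<0 -> acc=50 shift=7
  byte[3]=0xEE cont=1 payload=0x6E=110: acc |= 110<<7 -> acc=14130 shift=14
  byte[4]=0x83 cont=1 payload=0x03=3: acc |= 3<<14 -> acc=63282 shift=21
  byte[5]=0x2A cont=0 payload=0x2A=42: acc |= 42<<21 -> acc=88143666 shift=28 [end]
Varint 2: bytes[2:6] = B2 EE 83 2A -> value 88143666 (4 byte(s))
  byte[6]=0xFA cont=1 payload=0x7A=122: acc |= 122<<0 -> acc=122 shift=7
  byte[7]=0xA3 cont=1 payload=0x23=35: acc |= 35<<7 -> acc=4602 shift=14
  byte[8]=0x38 cont=0 payload=0x38=56: acc |= 56<<14 -> acc=922106 shift=21 [end]
Varint 3: bytes[6:9] = FA A3 38 -> value 922106 (3 byte(s))
  byte[9]=0x98 cont=1 payload=0x18=24: acc |= 24<<0 -> acc=24 shift=7
  byte[10]=0x9E cont=1 payload=0x1E=30: acc |= 30<<7 -> acc=3864 shift=14
  byte[11]=0x2E cont=0 payload=0x2E=46: acc |= 46<<14 -> acc=757528 shift=21 [end]
Varint 4: bytes[9:12] = 98 9E 2E -> value 757528 (3 byte(s))
  byte[12]=0xC4 cont=1 payload=0x44=68: acc |= 68<<0 -> acc=68 shift=7
  byte[13]=0x35 cont=0 payload=0x35=53: acc |= 53<<7 -> acc=6852 shift=14 [end]
Varint 5: bytes[12:14] = C4 35 -> value 6852 (2 byte(s))

Answer: 2 4 3 3 2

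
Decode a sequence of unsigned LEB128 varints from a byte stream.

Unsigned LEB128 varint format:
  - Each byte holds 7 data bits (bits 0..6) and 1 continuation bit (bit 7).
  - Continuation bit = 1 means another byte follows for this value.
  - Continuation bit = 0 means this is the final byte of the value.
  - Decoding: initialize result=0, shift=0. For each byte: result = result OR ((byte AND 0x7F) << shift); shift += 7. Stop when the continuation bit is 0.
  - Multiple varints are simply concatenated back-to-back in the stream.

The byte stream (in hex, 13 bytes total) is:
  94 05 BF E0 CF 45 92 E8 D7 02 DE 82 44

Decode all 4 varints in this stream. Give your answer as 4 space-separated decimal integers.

Answer: 660 146010175 5633042 1114462

Derivation:
  byte[0]=0x94 cont=1 payload=0x14=20: acc |= 20<<0 -> acc=20 shift=7
  byte[1]=0x05 cont=0 payload=0x05=5: acc |= 5<<7 -> acc=660 shift=14 [end]
Varint 1: bytes[0:2] = 94 05 -> value 660 (2 byte(s))
  byte[2]=0xBF cont=1 payload=0x3F=63: acc |= 63<<0 -> acc=63 shift=7
  byte[3]=0xE0 cont=1 payload=0x60=96: acc |= 96<<7 -> acc=12351 shift=14
  byte[4]=0xCF cont=1 payload=0x4F=79: acc |= 79<<14 -> acc=1306687 shift=21
  byte[5]=0x45 cont=0 payload=0x45=69: acc |= 69<<21 -> acc=146010175 shift=28 [end]
Varint 2: bytes[2:6] = BF E0 CF 45 -> value 146010175 (4 byte(s))
  byte[6]=0x92 cont=1 payload=0x12=18: acc |= 18<<0 -> acc=18 shift=7
  byte[7]=0xE8 cont=1 payload=0x68=104: acc |= 104<<7 -> acc=13330 shift=14
  byte[8]=0xD7 cont=1 payload=0x57=87: acc |= 87<<14 -> acc=1438738 shift=21
  byte[9]=0x02 cont=0 payload=0x02=2: acc |= 2<<21 -> acc=5633042 shift=28 [end]
Varint 3: bytes[6:10] = 92 E8 D7 02 -> value 5633042 (4 byte(s))
  byte[10]=0xDE cont=1 payload=0x5E=94: acc |= 94<<0 -> acc=94 shift=7
  byte[11]=0x82 cont=1 payload=0x02=2: acc |= 2<<7 -> acc=350 shift=14
  byte[12]=0x44 cont=0 payload=0x44=68: acc |= 68<<14 -> acc=1114462 shift=21 [end]
Varint 4: bytes[10:13] = DE 82 44 -> value 1114462 (3 byte(s))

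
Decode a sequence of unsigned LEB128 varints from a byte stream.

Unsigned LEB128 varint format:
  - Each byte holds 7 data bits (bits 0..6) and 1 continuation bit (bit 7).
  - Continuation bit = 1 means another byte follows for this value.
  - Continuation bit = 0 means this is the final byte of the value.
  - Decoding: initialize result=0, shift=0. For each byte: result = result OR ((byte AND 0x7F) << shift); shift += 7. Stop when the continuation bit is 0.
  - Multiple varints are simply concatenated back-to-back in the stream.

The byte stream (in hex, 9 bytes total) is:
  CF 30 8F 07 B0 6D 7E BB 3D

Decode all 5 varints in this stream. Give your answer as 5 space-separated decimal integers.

Answer: 6223 911 14000 126 7867

Derivation:
  byte[0]=0xCF cont=1 payload=0x4F=79: acc |= 79<<0 -> acc=79 shift=7
  byte[1]=0x30 cont=0 payload=0x30=48: acc |= 48<<7 -> acc=6223 shift=14 [end]
Varint 1: bytes[0:2] = CF 30 -> value 6223 (2 byte(s))
  byte[2]=0x8F cont=1 payload=0x0F=15: acc |= 15<<0 -> acc=15 shift=7
  byte[3]=0x07 cont=0 payload=0x07=7: acc |= 7<<7 -> acc=911 shift=14 [end]
Varint 2: bytes[2:4] = 8F 07 -> value 911 (2 byte(s))
  byte[4]=0xB0 cont=1 payload=0x30=48: acc |= 48<<0 -> acc=48 shift=7
  byte[5]=0x6D cont=0 payload=0x6D=109: acc |= 109<<7 -> acc=14000 shift=14 [end]
Varint 3: bytes[4:6] = B0 6D -> value 14000 (2 byte(s))
  byte[6]=0x7E cont=0 payload=0x7E=126: acc |= 126<<0 -> acc=126 shift=7 [end]
Varint 4: bytes[6:7] = 7E -> value 126 (1 byte(s))
  byte[7]=0xBB cont=1 payload=0x3B=59: acc |= 59<<0 -> acc=59 shift=7
  byte[8]=0x3D cont=0 payload=0x3D=61: acc |= 61<<7 -> acc=7867 shift=14 [end]
Varint 5: bytes[7:9] = BB 3D -> value 7867 (2 byte(s))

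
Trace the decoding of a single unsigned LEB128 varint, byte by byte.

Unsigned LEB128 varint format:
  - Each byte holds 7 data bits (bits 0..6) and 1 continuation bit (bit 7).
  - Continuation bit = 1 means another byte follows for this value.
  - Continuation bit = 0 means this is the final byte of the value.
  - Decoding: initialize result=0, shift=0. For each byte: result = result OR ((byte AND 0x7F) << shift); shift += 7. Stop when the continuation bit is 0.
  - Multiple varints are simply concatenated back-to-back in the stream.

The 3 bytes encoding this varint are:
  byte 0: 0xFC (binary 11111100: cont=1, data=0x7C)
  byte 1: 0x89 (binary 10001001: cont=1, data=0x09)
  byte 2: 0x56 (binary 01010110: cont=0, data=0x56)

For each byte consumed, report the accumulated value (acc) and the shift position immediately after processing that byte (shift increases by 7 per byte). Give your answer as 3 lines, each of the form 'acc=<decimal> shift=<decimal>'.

Answer: acc=124 shift=7
acc=1276 shift=14
acc=1410300 shift=21

Derivation:
byte 0=0xFC: payload=0x7C=124, contrib = 124<<0 = 124; acc -> 124, shift -> 7
byte 1=0x89: payload=0x09=9, contrib = 9<<7 = 1152; acc -> 1276, shift -> 14
byte 2=0x56: payload=0x56=86, contrib = 86<<14 = 1409024; acc -> 1410300, shift -> 21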